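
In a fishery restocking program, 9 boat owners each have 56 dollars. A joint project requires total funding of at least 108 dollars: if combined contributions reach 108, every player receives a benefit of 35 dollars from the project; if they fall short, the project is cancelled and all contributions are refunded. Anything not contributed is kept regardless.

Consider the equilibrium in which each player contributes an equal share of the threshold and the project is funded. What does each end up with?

79 dollars

Equal share of the threshold: 108/9 = 12.
At this profile no one gains by cutting their contribution: any cut drops the total below 108, the project is cancelled, contributions are refunded, and the deviator ends with 56, which is less than 56 − 12 + 35 = 79. Contributing more than 12 just wastes the excess. So contributing exactly 12 is a best response.
Each player's payoff: 56 − 12 + 35 = 79.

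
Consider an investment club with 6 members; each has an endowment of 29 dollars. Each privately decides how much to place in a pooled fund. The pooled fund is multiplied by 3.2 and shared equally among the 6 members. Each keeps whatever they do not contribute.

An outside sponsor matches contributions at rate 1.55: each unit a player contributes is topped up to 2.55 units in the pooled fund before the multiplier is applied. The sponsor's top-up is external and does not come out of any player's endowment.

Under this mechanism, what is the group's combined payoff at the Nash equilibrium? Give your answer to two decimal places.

The effective private return per unit is now 3.2 × 2.55 / 6 = 1.3600 > 1, so every player's dominant strategy flips to full contribution.
So the Nash equilibrium is full contribution by all 6; the group earns 3.2 × 2.55 × 174 = 1419.84.

1419.84 dollars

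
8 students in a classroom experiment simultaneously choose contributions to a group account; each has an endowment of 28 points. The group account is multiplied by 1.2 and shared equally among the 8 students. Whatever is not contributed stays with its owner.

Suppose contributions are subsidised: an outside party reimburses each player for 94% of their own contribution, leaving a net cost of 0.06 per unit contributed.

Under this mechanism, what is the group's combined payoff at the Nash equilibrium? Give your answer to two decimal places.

479.36 points

With the mechanism, a contributed unit returns (1.2/8) / 0.06 = 2.5000 per unit of net cost to the contributor — now above 1 — so contributing fully is weakly dominant for every player.
At the Nash equilibrium everyone contributes 28. Group total payoff = 8 × (28 × 0.94 + 1.2 × 28) = 479.36.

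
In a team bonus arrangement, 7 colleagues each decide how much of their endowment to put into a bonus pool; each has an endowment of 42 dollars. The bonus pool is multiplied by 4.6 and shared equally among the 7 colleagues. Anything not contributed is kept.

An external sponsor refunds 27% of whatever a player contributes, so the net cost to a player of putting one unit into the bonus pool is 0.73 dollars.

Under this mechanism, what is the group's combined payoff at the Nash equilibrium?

294.00 dollars

With the mechanism, a contributed unit returns (4.6/7) / 0.73 = 0.9002 per unit of net cost — still below 1 — so contributing 0 remains dominant for every player.
At the Nash equilibrium no one contributes; group total payoff = 7 × 42 = 294.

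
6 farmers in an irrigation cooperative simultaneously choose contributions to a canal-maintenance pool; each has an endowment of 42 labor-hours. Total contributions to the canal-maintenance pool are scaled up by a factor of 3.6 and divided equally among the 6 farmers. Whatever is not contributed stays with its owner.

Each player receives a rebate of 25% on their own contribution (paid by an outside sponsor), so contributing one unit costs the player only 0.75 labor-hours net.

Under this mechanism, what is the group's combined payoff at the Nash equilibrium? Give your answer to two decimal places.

Even with the mechanism, each unit contributed returns only (3.6/6) / 0.75 = 0.8000 per unit of net cost, so contributing nothing is still dominant.
At the Nash equilibrium no one contributes; group total payoff = 6 × 42 = 252.

252.00 labor-hours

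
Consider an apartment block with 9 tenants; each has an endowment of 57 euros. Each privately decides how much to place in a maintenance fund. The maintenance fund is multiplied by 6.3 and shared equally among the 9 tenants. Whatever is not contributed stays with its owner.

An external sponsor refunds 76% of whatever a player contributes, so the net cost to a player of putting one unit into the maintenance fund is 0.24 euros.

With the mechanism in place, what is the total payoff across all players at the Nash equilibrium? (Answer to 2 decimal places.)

3621.78 euros

The effective private return per unit is now (6.3/9) / 0.24 = 2.9167 > 1, so every player's dominant strategy flips to full contribution.
So the Nash equilibrium is full contribution by all 9; the group earns 9 × (57 × 0.76 + 6.3 × 57) = 3621.78.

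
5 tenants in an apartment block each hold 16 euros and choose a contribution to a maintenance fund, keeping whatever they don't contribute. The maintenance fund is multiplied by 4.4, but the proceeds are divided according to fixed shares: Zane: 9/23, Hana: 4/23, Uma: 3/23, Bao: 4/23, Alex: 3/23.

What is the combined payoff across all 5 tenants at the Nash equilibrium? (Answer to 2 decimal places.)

134.40 euros

A player with share s gets back 4.4·s per unit contributed, so full contribution is dominant for anyone with s > 1/4.4 = 0.2273 and zero contribution is dominant for anyone below.
Zane alone (share 9/23) is above the threshold, contributing 16; the remaining 4 contribute 0. Total contributed: 16.
The maintenance fund pays out 4.4 × 16 = 70.40 in total (split across the unequal shares, but the aggregate is all that matters for the group sum).
The 4 free-riders keep 16 each, adding 64. Group total = 64 + 70.40 = 134.40.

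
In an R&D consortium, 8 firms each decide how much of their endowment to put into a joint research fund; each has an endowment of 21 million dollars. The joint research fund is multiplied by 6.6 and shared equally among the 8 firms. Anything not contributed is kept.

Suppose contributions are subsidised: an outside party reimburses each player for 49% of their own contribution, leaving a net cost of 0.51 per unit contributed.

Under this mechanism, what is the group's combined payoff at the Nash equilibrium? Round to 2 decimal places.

With the mechanism, a contributed unit returns (6.6/8) / 0.51 = 1.6176 per unit of net cost to the contributor — now above 1 — so contributing fully is weakly dominant for every player.
So the Nash equilibrium is full contribution by all 8; the group earns 8 × (21 × 0.49 + 6.6 × 21) = 1191.12.

1191.12 million dollars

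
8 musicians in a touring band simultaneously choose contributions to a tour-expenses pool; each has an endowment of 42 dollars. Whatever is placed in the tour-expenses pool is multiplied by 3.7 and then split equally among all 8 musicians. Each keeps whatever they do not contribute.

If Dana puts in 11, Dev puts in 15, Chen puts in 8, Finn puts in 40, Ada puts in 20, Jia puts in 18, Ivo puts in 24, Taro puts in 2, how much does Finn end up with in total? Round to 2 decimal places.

Total contributed: 11 + 15 + 8 + 40 + 20 + 18 + 24 + 2 = 138.
Each receives 3.7 × 138 / 8 = 63.83 from the tour-expenses pool.
Finn keeps 42 − 40 = 2, so Finn's payoff is 2 + 63.83 = 65.83.

65.83 dollars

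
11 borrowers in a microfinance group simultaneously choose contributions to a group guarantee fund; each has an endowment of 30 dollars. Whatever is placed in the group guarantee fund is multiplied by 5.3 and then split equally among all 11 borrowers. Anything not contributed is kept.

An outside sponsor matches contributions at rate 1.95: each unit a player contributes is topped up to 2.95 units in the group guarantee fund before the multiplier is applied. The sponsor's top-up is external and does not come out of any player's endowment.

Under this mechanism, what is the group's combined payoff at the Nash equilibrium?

5159.55 dollars

With the mechanism, a contributed unit returns 5.3 × 2.95 / 11 = 1.4214 per unit of net cost to the contributor — now above 1 — so contributing fully is weakly dominant for every player.
At the Nash equilibrium everyone contributes 30. Group total payoff = 5.3 × 2.95 × 330 = 5159.55.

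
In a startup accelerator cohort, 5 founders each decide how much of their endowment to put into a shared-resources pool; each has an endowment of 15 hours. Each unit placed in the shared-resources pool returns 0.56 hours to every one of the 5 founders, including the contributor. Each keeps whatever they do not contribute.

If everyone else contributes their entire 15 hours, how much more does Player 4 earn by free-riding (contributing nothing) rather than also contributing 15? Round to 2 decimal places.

6.60 hours

Switching from a contribution of 15 to 0 lets Player 4 keep an extra 15 hours, but lowers the shared-resources pool by 15, which costs Player 4 their own share of that drop: 0.56 × 15 = 8.40.
Net gain = 15 − 8.40 = 6.60. The private return per contributed unit (0.56) is below 1, so free-riding is indeed the best response regardless of what the others do.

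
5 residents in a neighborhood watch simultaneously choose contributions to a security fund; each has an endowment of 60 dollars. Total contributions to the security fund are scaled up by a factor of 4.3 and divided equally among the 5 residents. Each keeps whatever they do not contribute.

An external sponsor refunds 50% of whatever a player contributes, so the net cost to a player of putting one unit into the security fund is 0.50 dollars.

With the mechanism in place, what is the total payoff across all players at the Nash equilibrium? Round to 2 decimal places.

1440.00 dollars

With the mechanism, a contributed unit returns (4.3/5) / 0.50 = 1.7200 per unit of net cost to the contributor — now above 1 — so contributing fully is weakly dominant for every player.
At the Nash equilibrium everyone contributes 60. Group total payoff = 5 × (60 × 0.50 + 4.3 × 60) = 1440.00.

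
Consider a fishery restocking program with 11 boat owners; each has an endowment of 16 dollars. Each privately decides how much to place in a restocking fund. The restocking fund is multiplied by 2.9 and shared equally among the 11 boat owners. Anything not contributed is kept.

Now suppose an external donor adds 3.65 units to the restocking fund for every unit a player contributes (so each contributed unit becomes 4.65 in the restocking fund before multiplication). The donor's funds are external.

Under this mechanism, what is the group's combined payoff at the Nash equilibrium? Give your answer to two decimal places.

2373.36 dollars

The effective private return per unit is now 2.9 × 4.65 / 11 = 1.2259 > 1, so every player's dominant strategy flips to full contribution.
So the Nash equilibrium is full contribution by all 11; the group earns 2.9 × 4.65 × 176 = 2373.36.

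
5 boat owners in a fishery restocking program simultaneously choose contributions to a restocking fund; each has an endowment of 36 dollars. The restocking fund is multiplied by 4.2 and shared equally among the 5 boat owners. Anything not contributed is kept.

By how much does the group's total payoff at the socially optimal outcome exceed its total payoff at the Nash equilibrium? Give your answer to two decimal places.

Each contributed unit returns 4.2/5 = 0.8400 to its contributor — below 1 — so contributing 0 is dominant for every player. At the Nash equilibrium everyone keeps their 36, and the group total is 5 × 36 = 180.
Each contributed unit returns 4.200 to the group as a whole (0.8400 to each of 5 players), which exceeds 1, so the social optimum is full contribution: group total = 4.200 × 180 = 756.00.
Efficiency loss = 756.00 − 180 = 576.00.

576.00 dollars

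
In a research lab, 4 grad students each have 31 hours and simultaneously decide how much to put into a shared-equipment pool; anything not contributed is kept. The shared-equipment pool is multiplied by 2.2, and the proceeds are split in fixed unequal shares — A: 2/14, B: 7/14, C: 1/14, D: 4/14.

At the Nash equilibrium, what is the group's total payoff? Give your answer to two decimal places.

161.20 hours

Player j's private return per contributed unit is 2.2 × (j's share). Contributing is weakly dominant for j when that share is at least 1/2.2 = 0.4545, and contributing 0 is dominant otherwise.
The only share above 0.4545 is B's 7/14, contributing 31; the remaining 3 contribute 0. Total contributed: 31.
The shared-equipment pool pays out 2.2 × 31 = 68.20 in total (split across the unequal shares, but the aggregate is all that matters for the group sum).
The 3 free-riders keep 31 each, adding 93. Group total = 93 + 68.20 = 161.20.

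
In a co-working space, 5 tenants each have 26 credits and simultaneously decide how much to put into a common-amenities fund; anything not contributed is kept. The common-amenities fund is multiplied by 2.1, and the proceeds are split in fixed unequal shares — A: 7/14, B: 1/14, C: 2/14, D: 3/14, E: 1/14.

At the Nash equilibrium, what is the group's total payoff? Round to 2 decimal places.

A player with share s gets back 2.1·s per unit contributed, so full contribution is dominant for anyone with s > 1/2.1 = 0.4762 and zero contribution is dominant for anyone below.
Only A (7/14) clears that bar, contributing 26; the remaining 4 contribute 0. Total contributed: 26.
The common-amenities fund pays out 2.1 × 26 = 54.60 in total (split across the unequal shares, but the aggregate is all that matters for the group sum).
The 4 free-riders keep 26 each, adding 104. Group total = 104 + 54.60 = 158.60.

158.60 credits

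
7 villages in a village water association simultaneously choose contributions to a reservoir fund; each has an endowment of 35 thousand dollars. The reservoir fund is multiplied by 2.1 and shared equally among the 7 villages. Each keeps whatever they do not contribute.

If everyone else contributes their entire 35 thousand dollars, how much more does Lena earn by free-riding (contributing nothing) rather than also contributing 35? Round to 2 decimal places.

Switching from a contribution of 35 to 0 lets Lena keep an extra 35 thousand dollars, but lowers the reservoir fund by 35, which costs Lena their own share of that drop: 2.1/7 × 35 = 10.50.
Net gain = 35 − 10.50 = 24.50. The private return per contributed unit (0.3000) is below 1, so free-riding is indeed the best response regardless of what the others do.

24.50 thousand dollars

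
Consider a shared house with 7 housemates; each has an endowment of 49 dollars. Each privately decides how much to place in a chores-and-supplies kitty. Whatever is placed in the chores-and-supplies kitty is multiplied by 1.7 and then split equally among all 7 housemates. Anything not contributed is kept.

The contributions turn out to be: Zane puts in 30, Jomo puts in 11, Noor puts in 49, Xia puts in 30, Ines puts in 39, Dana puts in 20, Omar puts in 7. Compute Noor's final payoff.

45.17 dollars

Total contributed: 30 + 11 + 49 + 30 + 39 + 20 + 7 = 186.
Each receives 1.7 × 186 / 7 = 45.17 from the chores-and-supplies kitty.
Noor keeps 49 − 49 = 0, so Noor's payoff is 0 + 45.17 = 45.17.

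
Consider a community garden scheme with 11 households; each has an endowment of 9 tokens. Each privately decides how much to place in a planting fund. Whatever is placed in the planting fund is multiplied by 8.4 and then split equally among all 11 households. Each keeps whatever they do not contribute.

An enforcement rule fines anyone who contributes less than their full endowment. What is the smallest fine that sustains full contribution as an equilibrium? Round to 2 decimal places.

Given the others contribute fully, the best deviation is to contribute 0 (any partial contribution still incurs the fine and gives up units whose private return 0.7636 is below 1).
Deviating from 9 to 0 saves 9 tokens but forfeits the deviator's share of the drop in the planting fund: 8.4/11 × 9 = 6.87.
So the deviation gain is 9 − 6.87 = 2.13, and the fine must be at least 2.13 tokens to wipe it out.

2.13 tokens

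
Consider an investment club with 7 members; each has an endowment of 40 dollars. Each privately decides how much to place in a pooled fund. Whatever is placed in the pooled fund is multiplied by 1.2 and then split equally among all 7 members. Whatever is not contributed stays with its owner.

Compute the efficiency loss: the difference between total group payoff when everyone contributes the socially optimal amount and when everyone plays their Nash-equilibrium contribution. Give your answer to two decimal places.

56.00 dollars

Each contributed unit returns 1.2/7 = 0.1714 to its contributor — below 1 — so contributing 0 is dominant for every player. At the Nash equilibrium everyone keeps their 40, and the group total is 7 × 40 = 280.
Each contributed unit returns 1.200 to the group as a whole (0.1714 to each of 7 players), which exceeds 1, so the social optimum is full contribution: group total = 1.200 × 280 = 336.00.
Efficiency loss = 336.00 − 280 = 56.00.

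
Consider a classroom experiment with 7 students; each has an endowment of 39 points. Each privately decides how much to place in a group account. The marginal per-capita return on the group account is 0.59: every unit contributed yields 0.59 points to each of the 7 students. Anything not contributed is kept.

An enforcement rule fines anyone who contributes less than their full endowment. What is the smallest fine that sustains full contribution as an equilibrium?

Given the others contribute fully, the best deviation is to contribute 0 (any partial contribution still incurs the fine and gives up units whose private return 0.59 is below 1).
Deviating from 39 to 0 saves 39 points but forfeits the deviator's share of the drop in the group account: 0.59 × 39 = 23.01.
So the deviation gain is 39 − 23.01 = 15.99, and the fine must be at least 15.99 points to wipe it out.

15.99 points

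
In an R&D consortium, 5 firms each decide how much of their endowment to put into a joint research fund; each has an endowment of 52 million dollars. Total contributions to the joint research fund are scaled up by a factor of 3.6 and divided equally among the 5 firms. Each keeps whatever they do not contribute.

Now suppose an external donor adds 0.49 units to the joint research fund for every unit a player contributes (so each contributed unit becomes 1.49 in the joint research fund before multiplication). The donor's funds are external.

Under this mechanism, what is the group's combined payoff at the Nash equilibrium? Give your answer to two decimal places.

1394.64 million dollars

Under the mechanism each unit contributed yields 3.6 × 1.49 / 5 = 1.0728 back to its contributor per unit of net cost, which exceeds 1, making full contribution the dominant choice for everyone.
So the Nash equilibrium is full contribution by all 5; the group earns 3.6 × 1.49 × 260 = 1394.64.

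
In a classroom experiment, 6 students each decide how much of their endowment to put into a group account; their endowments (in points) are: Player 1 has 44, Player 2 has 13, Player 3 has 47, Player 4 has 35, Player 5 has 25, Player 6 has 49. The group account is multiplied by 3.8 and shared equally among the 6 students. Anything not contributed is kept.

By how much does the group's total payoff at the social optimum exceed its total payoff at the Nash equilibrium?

596.40 points

The private return per contributed unit is 3.8/6 = 0.6333 < 1 for every player regardless of endowment, so the Nash equilibrium is zero contribution and the group total is Σ E_j = 44 + 13 + 47 + 35 + 25 + 49 = 213.
Each contributed unit returns 3.800 to the group, so the social optimum is full contribution by everyone: group total = 3.800 × 213 = 809.40.
Efficiency loss = (3.800 − 1) × 213 = 596.40.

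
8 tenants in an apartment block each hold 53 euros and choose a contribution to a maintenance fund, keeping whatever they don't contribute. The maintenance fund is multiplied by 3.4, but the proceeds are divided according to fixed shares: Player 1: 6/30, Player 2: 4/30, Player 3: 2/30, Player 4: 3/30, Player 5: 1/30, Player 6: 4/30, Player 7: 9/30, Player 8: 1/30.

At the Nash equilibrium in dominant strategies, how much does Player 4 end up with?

Each unit j contributes comes back to j as 3.4 × (j's share), so j prefers to contribute only if that share exceeds 1/3.4 = 0.2941; otherwise keeping the unit dominates.
Player 7 alone (share 9/30) is above the threshold, contributing 53; the remaining 7 contribute 0. Total contributed: 53.
Player 4 keeps 53 and receives 3.4 × 53 × 3/30 = 18.02 from the maintenance fund, for a payoff of 71.02.

71.02 euros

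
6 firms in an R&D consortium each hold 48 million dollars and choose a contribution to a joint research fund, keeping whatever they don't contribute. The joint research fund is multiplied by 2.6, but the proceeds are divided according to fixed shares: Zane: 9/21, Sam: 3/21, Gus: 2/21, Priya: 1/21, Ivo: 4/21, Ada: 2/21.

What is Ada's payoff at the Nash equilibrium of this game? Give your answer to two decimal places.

Player j's private return per contributed unit is 2.6 × (j's share). Contributing is weakly dominant for j when that share is at least 1/2.6 = 0.3846, and contributing 0 is dominant otherwise.
The only share above 0.3846 is Zane's 9/21, contributing 48; the remaining 5 contribute 0. Total contributed: 48.
Ada keeps 48 and receives 2.6 × 48 × 2/21 = 11.89 from the joint research fund, for a payoff of 59.89.

59.89 million dollars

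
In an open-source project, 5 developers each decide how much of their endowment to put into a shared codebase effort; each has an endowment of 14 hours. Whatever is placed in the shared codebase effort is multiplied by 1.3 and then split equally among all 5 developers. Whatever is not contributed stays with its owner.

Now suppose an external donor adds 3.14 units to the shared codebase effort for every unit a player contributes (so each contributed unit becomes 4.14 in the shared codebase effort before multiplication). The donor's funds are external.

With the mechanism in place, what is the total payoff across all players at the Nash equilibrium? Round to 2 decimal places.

376.74 hours

The effective private return per unit is now 1.3 × 4.14 / 5 = 1.0764 > 1, so every player's dominant strategy flips to full contribution.
So the Nash equilibrium is full contribution by all 5; the group earns 1.3 × 4.14 × 70 = 376.74.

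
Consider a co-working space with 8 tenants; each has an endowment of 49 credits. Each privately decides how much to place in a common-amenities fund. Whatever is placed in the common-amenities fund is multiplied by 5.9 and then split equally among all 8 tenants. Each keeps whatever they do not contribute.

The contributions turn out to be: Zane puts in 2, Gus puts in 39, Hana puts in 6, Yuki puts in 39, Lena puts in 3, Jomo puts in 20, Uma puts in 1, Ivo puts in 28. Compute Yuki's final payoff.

111.78 credits

Total contributed: 2 + 39 + 6 + 39 + 3 + 20 + 1 + 28 = 138.
Each receives 5.9 × 138 / 8 = 101.78 from the common-amenities fund.
Yuki keeps 49 − 39 = 10, so Yuki's payoff is 10 + 101.78 = 111.78.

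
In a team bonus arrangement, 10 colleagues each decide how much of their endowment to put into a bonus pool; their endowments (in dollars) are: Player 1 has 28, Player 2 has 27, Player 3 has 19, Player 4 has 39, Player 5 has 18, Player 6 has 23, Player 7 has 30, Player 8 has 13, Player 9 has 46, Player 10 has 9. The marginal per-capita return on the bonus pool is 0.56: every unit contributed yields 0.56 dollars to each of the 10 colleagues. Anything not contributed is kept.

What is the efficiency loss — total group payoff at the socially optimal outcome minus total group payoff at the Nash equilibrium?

1159.20 dollars

The private return per contributed unit is 0.56 < 1 for everyone, so the Nash equilibrium is zero contribution and the group total is Σ E_j = 28 + 27 + 19 + 39 + 18 + 23 + 30 + 13 + 46 + 9 = 252.
Each contributed unit returns 5.600 to the group, so the social optimum is full contribution by everyone: group total = 5.600 × 252 = 1411.20.
Efficiency loss = (5.600 − 1) × 252 = 1159.20.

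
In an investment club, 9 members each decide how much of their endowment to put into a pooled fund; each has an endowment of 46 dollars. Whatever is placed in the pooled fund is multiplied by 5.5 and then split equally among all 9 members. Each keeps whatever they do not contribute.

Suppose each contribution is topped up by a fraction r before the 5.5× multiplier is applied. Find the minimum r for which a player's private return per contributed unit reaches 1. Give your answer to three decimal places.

0.636

With matching at rate r, one contributed unit becomes (1 + r) in the pooled fund and returns 5.5 × (1 + r) / 9 to the contributor.
Setting this equal to 1: 1 + r = 9/5.5 = 1.6364.
So the minimum matching rate is r = 1.6364 − 1 = 0.636.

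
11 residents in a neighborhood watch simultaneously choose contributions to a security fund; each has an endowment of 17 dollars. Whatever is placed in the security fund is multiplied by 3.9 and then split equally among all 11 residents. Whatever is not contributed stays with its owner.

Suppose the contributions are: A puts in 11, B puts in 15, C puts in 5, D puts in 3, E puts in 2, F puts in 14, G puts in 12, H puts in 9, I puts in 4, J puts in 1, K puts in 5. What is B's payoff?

30.72 dollars

Total contributed: 11 + 15 + 5 + 3 + 2 + 14 + 12 + 9 + 4 + 1 + 5 = 81.
Each receives 3.9 × 81 / 11 = 28.72 from the security fund.
B keeps 17 − 15 = 2, so B's payoff is 2 + 28.72 = 30.72.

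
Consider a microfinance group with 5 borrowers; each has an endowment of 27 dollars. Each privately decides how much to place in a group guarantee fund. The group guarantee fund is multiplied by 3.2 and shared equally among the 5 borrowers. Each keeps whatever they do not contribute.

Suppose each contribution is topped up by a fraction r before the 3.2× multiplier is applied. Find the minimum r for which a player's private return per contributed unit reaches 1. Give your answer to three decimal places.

0.563

With matching at rate r, one contributed unit becomes (1 + r) in the group guarantee fund and returns 3.2 × (1 + r) / 5 to the contributor.
Setting this equal to 1: 1 + r = 5/3.2 = 1.5625.
So the minimum matching rate is r = 1.5625 − 1 = 0.563.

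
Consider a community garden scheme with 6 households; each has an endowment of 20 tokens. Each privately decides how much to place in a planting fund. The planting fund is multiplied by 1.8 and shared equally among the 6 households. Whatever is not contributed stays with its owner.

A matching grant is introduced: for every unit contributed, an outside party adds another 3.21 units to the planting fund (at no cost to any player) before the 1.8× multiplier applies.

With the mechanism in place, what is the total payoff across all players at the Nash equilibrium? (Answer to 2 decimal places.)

With the mechanism, a contributed unit returns 1.8 × 4.21 / 6 = 1.2630 per unit of net cost to the contributor — now above 1 — so contributing fully is weakly dominant for every player.
At the Nash equilibrium everyone contributes 20. Group total payoff = 1.8 × 4.21 × 120 = 909.36.

909.36 tokens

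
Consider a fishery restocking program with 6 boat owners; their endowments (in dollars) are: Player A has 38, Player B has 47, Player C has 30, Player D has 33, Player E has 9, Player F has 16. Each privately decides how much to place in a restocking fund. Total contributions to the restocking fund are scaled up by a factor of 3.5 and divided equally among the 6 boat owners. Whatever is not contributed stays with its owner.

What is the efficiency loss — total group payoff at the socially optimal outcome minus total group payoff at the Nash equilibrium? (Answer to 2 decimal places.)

The private return per contributed unit is 3.5/6 = 0.5833 < 1 for every player regardless of endowment, so the Nash equilibrium is zero contribution and the group total is Σ E_j = 38 + 47 + 30 + 33 + 9 + 16 = 173.
Each contributed unit returns 3.500 to the group, so the social optimum is full contribution by everyone: group total = 3.500 × 173 = 605.50.
Efficiency loss = (3.500 − 1) × 173 = 432.50.

432.50 dollars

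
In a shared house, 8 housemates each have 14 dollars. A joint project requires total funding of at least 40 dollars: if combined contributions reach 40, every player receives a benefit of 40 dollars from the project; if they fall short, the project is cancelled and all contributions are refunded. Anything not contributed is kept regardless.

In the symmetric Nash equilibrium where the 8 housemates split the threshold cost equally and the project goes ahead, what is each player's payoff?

Equal share of the threshold: 40/8 = 5.
At this profile no one gains by cutting their contribution: any cut drops the total below 40, the project is cancelled, contributions are refunded, and the deviator ends with 14, which is less than 14 − 5 + 40 = 49. Contributing more than 5 just wastes the excess. So contributing exactly 5 is a best response.
Each player's payoff: 14 − 5 + 40 = 49.

49 dollars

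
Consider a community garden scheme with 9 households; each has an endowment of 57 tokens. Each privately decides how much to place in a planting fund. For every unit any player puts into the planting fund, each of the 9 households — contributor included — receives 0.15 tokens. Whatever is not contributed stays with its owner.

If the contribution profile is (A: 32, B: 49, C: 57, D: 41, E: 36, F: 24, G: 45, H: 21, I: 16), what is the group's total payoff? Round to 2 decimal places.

Total contributed: 32 + 49 + 57 + 41 + 36 + 24 + 45 + 21 + 16 = 321; total kept: 9 × 57 − 321 = 192.
The planting fund pays out 0.15 × 9 × 321 = 433.35 in aggregate.
Group total = 192 + 433.35 = 625.35.

625.35 tokens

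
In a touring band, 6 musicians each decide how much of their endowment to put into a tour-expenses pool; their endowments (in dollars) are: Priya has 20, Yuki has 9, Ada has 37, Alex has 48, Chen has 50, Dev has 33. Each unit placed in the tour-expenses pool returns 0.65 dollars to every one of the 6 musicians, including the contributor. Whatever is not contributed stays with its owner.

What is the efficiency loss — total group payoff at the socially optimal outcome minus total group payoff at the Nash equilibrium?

571.30 dollars

The private return per contributed unit is 0.65 < 1 for everyone, so the Nash equilibrium is zero contribution and the group total is Σ E_j = 20 + 9 + 37 + 48 + 50 + 33 = 197.
Each contributed unit returns 3.900 to the group, so the social optimum is full contribution by everyone: group total = 3.900 × 197 = 768.30.
Efficiency loss = (3.900 − 1) × 197 = 571.30.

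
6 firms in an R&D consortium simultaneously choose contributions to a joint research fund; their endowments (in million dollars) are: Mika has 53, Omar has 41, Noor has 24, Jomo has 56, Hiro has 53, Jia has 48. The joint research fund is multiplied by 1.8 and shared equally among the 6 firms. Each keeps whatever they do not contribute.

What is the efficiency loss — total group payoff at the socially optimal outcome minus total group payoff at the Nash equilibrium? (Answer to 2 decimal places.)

220.00 million dollars

The private return per contributed unit is 1.8/6 = 0.3000 < 1 for every player regardless of endowment, so the Nash equilibrium is zero contribution and the group total is Σ E_j = 53 + 41 + 24 + 56 + 53 + 48 = 275.
Each contributed unit returns 1.800 to the group, so the social optimum is full contribution by everyone: group total = 1.800 × 275 = 495.00.
Efficiency loss = (1.800 − 1) × 275 = 220.00.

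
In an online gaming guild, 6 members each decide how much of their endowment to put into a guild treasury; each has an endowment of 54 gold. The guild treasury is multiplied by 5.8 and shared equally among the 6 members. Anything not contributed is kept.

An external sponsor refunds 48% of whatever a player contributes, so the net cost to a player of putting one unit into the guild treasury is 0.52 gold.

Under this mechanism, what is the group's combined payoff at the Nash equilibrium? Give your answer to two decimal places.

Under the mechanism each unit contributed yields (5.8/6) / 0.52 = 1.8590 back to its contributor per unit of net cost, which exceeds 1, making full contribution the dominant choice for everyone.
At the Nash equilibrium everyone contributes 54. Group total payoff = 6 × (54 × 0.48 + 5.8 × 54) = 2034.72.

2034.72 gold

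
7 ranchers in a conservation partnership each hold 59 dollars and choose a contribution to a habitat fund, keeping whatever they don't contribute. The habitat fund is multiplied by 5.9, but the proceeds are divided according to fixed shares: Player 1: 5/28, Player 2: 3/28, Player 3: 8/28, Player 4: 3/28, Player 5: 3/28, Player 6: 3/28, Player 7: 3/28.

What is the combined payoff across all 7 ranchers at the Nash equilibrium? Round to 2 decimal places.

991.20 dollars

Each unit j contributes comes back to j as 5.9 × (j's share), so j prefers to contribute only if that share exceeds 1/5.9 = 0.1695; otherwise keeping the unit dominates.
Player 1 and Player 3 are above the threshold, contributing 59 each; the remaining 5 contribute 0. Total contributed: 118.
The habitat fund pays out 5.9 × 118 = 696.20 in total (split across the unequal shares, but the aggregate is all that matters for the group sum).
The 5 free-riders keep 59 each, adding 295. Group total = 295 + 696.20 = 991.20.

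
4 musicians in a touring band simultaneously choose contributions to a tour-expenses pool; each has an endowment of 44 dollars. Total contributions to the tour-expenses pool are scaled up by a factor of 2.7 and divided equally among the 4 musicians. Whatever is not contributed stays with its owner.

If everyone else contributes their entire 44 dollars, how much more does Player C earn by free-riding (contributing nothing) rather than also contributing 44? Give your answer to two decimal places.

14.30 dollars

Switching from a contribution of 44 to 0 lets Player C keep an extra 44 dollars, but lowers the tour-expenses pool by 44, which costs Player C their own share of that drop: 2.7/4 × 44 = 29.70.
Net gain = 44 − 29.70 = 14.30. The private return per contributed unit (0.6750) is below 1, so free-riding is indeed the best response regardless of what the others do.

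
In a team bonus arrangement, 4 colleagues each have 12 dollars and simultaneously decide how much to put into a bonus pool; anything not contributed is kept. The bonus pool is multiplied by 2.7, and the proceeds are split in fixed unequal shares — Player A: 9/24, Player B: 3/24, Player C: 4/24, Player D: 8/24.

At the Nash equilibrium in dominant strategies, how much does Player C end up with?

For player j, contributing a unit is worthwhile iff 2.7 × (j's share) ≥ 1, i.e. iff j's share is at least 0.3704.
Only Player A (9/24) clears that bar, contributing 12; the remaining 3 contribute 0. Total contributed: 12.
Player C keeps 12 and receives 2.7 × 12 × 4/24 = 5.40 from the bonus pool, for a payoff of 17.40.

17.40 dollars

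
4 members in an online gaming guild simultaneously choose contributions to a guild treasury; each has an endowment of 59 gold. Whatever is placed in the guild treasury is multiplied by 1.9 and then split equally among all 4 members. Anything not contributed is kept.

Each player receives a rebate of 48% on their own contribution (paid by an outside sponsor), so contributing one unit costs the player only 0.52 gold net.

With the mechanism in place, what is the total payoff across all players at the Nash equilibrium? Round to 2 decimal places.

236.00 gold

The effective private return is (1.9/4) / 0.52 = 0.9135, which is still under 1, so the mechanism doesn't change anyone's dominant strategy: zero contribution.
Everyone keeps their endowment and the group total is 4 × 59 = 236.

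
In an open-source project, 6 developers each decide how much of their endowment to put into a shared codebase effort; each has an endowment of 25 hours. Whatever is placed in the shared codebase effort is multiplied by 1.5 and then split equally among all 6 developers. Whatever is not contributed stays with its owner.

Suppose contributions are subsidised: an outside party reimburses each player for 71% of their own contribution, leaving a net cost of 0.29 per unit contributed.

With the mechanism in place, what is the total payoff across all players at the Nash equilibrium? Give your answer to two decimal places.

150.00 hours

The effective private return is (1.5/6) / 0.29 = 0.8621, which is still under 1, so the mechanism doesn't change anyone's dominant strategy: zero contribution.
Everyone keeps their endowment and the group total is 6 × 25 = 150.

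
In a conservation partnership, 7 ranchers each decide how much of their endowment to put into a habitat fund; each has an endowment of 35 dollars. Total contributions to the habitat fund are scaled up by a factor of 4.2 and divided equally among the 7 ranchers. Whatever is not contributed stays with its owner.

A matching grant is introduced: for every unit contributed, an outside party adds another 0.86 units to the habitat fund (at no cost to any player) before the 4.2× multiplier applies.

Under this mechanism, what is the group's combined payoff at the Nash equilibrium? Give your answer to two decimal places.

With the mechanism, a contributed unit returns 4.2 × 1.86 / 7 = 1.1160 per unit of net cost to the contributor — now above 1 — so contributing fully is weakly dominant for every player.
At the Nash equilibrium everyone contributes 35. Group total payoff = 4.2 × 1.86 × 245 = 1913.94.

1913.94 dollars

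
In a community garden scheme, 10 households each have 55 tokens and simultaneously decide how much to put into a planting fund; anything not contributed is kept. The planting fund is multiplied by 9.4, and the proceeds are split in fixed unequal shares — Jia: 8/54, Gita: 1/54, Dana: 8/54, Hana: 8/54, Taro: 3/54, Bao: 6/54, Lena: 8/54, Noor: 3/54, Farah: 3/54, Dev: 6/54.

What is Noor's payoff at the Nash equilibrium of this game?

A player with share s gets back 9.4·s per unit contributed, so full contribution is dominant for anyone with s > 1/9.4 = 0.1064 and zero contribution is dominant for anyone below.
Jia, Dana, Hana, Bao, Lena and Dev are above the threshold, contributing 55 each; the remaining 4 contribute 0. Total contributed: 330.
Noor keeps 55 and receives 9.4 × 330 × 3/54 = 172.33 from the planting fund, for a payoff of 227.33.

227.33 tokens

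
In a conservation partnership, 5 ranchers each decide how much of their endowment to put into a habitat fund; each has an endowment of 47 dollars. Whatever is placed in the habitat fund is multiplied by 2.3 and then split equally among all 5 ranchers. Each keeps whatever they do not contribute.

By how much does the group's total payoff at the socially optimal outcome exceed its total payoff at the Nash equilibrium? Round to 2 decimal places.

305.50 dollars

Each contributed unit returns 2.3/5 = 0.4600 to its contributor — below 1 — so contributing 0 is dominant for every player. At the Nash equilibrium everyone keeps their 47, and the group total is 5 × 47 = 235.
Each contributed unit returns 2.300 to the group as a whole (0.4600 to each of 5 players), which exceeds 1, so the social optimum is full contribution: group total = 2.300 × 235 = 540.50.
Efficiency loss = 540.50 − 235 = 305.50.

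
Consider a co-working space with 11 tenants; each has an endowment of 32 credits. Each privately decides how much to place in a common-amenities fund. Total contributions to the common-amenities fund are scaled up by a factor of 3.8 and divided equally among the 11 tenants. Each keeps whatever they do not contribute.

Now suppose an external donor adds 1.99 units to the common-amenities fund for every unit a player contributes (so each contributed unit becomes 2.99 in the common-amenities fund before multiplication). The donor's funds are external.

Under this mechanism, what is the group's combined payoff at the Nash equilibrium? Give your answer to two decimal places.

Under the mechanism each unit contributed yields 3.8 × 2.99 / 11 = 1.0329 back to its contributor per unit of net cost, which exceeds 1, making full contribution the dominant choice for everyone.
At the Nash equilibrium everyone contributes 32. Group total payoff = 3.8 × 2.99 × 352 = 3999.42.

3999.42 credits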